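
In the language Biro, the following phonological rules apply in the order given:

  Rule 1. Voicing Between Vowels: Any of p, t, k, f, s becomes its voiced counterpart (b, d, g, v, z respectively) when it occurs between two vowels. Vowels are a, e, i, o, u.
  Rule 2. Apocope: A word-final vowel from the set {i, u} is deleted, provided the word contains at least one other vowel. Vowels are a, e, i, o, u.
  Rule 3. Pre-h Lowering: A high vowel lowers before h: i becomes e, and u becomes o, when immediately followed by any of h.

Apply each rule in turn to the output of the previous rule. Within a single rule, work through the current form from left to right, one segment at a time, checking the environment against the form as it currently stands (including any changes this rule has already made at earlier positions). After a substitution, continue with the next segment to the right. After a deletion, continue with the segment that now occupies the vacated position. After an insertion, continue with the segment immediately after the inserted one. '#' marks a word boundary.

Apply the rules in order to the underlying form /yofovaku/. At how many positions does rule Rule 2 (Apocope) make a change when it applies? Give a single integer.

1

Rule 1 Voicing Between Vowels: [yofovaku] → [yovovagu]
Rule 2 Apocope: [yovovagu] → [yovovag]
Rule 3 Pre-h Lowering: no change — [yovovag]
Rule Rule 2 changed 1 position(s).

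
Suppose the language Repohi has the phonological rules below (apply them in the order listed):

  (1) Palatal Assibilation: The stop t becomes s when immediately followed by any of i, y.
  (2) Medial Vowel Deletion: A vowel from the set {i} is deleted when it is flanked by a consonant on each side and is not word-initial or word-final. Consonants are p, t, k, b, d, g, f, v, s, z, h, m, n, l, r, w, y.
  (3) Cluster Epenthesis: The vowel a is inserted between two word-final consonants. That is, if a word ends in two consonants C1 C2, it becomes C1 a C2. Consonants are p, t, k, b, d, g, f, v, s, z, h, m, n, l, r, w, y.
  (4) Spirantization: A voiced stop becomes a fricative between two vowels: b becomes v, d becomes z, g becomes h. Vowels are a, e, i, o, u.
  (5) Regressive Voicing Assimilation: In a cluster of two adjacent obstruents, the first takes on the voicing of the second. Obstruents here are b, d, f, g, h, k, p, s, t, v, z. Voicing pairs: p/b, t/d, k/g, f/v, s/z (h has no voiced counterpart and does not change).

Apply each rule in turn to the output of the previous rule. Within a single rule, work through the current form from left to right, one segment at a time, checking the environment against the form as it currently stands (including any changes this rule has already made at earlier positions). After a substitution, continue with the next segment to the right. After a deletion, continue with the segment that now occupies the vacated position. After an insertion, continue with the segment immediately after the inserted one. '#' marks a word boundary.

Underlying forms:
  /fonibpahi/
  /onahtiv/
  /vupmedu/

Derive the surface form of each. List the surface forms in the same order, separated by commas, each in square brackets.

[fonppahi], [onahsav], [vupmezu]

/fonibpahi/:
  (1) Palatal Assibilation: no change — [fonibpahi]
  (2) Medial Vowel Deletion: [fonibpahi] → [fonbpahi]
  (3) Cluster Epenthesis: no change — [fonbpahi]
  (4) Spirantization: no change — [fonbpahi]
  (5) Regressive Voicing Assimilation: [fonbpahi] → [fonppahi]
/onahtiv/:
  (1) Palatal Assibilation: [onahtiv] → [onahsiv]
  (2) Medial Vowel Deletion: [onahsiv] → [onahsv]
  (3) Cluster Epenthesis: [onahsv] → [onahsav]
  (4) Spirantization: no change — [onahsav]
  (5) Regressive Voicing Assimilation: no change — [onahsav]
/vupmedu/:
  (1) Palatal Assibilation: no change — [vupmedu]
  (2) Medial Vowel Deletion: no change — [vupmedu]
  (3) Cluster Epenthesis: no change — [vupmedu]
  (4) Spirantization: [vupmedu] → [vupmezu]
  (5) Regressive Voicing Assimilation: no change — [vupmezu]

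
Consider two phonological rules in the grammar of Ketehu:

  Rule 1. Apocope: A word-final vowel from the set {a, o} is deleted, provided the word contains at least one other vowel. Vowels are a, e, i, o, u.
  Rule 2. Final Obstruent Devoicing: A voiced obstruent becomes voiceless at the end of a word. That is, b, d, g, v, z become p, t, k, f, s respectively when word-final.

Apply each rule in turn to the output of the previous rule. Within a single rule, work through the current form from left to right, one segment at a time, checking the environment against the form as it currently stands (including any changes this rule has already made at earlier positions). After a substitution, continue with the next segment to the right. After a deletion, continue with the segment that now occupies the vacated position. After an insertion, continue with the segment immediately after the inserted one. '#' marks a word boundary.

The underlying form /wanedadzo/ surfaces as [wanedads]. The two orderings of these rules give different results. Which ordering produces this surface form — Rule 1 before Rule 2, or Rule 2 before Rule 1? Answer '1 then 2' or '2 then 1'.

Order 1 then 2:
  1 Apocope: [wanedadzo] → [wanedadz]
  2 Final Obstruent Devoicing: [wanedadz] → [wanedads]
  result: [wanedads]
Order 2 then 1:
  2 Final Obstruent Devoicing: no change — [wanedadzo]
  1 Apocope: [wanedadzo] → [wanedadz]
  result: [wanedadz]

1 then 2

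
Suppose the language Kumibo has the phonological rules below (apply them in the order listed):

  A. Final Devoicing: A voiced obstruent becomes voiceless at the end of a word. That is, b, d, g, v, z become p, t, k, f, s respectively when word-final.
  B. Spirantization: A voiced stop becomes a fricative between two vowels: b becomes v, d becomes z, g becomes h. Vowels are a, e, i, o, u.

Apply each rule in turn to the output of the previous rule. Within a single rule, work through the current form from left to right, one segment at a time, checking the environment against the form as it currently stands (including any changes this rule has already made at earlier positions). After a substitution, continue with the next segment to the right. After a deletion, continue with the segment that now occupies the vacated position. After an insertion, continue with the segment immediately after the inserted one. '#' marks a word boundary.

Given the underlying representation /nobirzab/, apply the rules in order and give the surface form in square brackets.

A Final Devoicing: [nobirzab] → [nobirzap]
B Spirantization: [nobirzap] → [novirzap]

[novirzap]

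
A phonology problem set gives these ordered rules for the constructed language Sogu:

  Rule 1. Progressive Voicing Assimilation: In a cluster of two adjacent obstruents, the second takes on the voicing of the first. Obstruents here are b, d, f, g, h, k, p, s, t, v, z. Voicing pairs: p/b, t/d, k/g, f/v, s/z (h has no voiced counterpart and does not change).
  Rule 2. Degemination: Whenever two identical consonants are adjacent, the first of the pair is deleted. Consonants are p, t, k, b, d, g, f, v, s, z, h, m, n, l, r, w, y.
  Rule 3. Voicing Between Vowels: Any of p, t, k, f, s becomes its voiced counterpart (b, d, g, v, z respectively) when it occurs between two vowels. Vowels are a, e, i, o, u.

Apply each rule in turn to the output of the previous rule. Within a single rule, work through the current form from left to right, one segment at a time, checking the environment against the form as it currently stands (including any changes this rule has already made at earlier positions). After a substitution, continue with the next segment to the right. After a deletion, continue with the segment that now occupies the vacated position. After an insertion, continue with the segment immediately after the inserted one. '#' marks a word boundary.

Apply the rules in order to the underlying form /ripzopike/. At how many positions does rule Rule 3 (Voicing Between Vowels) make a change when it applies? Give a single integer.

2

Rule 1 Progressive Voicing Assimilation: [ripzopike] → [ripsopike]
Rule 2 Degemination: no change — [ripsopike]
Rule 3 Voicing Between Vowels: [ripsopike] → [ripsobige]
Rule Rule 3 changed 2 position(s).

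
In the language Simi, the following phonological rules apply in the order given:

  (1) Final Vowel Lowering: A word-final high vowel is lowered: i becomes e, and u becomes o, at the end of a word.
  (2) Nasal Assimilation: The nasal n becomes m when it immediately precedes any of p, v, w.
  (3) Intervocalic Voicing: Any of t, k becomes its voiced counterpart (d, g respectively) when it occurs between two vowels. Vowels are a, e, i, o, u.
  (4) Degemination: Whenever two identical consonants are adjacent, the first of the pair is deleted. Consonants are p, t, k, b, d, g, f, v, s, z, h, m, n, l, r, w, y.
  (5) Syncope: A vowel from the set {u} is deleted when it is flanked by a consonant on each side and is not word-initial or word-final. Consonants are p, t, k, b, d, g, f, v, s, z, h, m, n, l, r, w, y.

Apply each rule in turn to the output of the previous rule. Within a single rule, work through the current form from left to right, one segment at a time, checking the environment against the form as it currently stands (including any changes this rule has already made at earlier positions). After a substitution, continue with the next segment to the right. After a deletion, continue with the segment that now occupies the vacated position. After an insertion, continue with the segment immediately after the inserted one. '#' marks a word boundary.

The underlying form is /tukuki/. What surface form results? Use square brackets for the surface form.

[tgge]

(1) Final Vowel Lowering: [tukuki] → [tukuke]
(2) Nasal Assimilation: no change — [tukuke]
(3) Intervocalic Voicing: [tukuke] → [tuguge]
(4) Degemination: no change — [tuguge]
(5) Syncope: [tuguge] → [tgge]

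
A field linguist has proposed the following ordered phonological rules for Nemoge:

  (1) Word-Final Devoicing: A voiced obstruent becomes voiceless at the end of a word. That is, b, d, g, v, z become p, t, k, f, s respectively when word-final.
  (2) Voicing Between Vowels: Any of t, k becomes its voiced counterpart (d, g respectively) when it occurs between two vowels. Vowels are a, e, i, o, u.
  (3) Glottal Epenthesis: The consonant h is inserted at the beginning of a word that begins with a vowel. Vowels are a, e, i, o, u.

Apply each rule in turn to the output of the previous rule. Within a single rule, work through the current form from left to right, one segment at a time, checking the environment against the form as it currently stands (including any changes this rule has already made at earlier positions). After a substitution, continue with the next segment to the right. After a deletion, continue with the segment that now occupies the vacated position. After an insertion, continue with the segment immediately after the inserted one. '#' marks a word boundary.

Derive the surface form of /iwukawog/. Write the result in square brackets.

[hiwugawok]

(1) Word-Final Devoicing: [iwukawog] → [iwukawok]
(2) Voicing Between Vowels: [iwukawok] → [iwugawok]
(3) Glottal Epenthesis: [iwugawok] → [hiwugawok]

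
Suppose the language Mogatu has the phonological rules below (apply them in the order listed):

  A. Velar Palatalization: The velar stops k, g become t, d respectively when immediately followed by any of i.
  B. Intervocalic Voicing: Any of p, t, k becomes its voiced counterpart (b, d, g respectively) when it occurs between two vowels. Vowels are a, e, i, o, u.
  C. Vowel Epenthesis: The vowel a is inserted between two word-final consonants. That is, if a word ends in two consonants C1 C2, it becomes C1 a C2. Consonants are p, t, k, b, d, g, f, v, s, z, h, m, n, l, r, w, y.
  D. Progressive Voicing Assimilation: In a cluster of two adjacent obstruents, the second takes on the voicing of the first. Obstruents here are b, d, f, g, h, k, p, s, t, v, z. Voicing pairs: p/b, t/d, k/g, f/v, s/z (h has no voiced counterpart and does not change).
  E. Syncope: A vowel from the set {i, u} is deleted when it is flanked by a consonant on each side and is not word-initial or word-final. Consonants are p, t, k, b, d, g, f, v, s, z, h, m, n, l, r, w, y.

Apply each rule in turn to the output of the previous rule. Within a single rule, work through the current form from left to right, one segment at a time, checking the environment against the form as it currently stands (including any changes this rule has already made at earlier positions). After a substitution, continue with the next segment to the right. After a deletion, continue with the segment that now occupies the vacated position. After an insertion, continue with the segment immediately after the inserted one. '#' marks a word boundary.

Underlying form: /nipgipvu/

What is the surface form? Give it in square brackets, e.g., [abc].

[nptpfu]

A Velar Palatalization: [nipgipvu] → [nipdipvu]
B Intervocalic Voicing: no change — [nipdipvu]
C Vowel Epenthesis: no change — [nipdipvu]
D Progressive Voicing Assimilation: [nipdipvu] → [niptipfu]
E Syncope: [niptipfu] → [nptpfu]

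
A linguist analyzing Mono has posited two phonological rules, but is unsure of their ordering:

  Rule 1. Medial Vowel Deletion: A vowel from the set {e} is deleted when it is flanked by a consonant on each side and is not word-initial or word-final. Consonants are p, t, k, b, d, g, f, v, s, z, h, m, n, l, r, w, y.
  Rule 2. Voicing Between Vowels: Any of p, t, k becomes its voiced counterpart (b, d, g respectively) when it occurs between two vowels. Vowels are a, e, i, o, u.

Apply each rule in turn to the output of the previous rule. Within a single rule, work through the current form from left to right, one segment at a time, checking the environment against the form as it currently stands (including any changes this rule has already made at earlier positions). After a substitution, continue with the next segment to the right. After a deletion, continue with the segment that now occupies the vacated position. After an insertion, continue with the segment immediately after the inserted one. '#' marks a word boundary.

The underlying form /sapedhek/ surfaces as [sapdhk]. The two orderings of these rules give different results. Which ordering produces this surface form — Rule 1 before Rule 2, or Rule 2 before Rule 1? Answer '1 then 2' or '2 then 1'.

1 then 2

Order 1 then 2:
  1 Medial Vowel Deletion: [sapedhek] → [sapdhk]
  2 Voicing Between Vowels: no change — [sapdhk]
  result: [sapdhk]
Order 2 then 1:
  2 Voicing Between Vowels: [sapedhek] → [sabedhek]
  1 Medial Vowel Deletion: [sabedhek] → [sabdhk]
  result: [sabdhk]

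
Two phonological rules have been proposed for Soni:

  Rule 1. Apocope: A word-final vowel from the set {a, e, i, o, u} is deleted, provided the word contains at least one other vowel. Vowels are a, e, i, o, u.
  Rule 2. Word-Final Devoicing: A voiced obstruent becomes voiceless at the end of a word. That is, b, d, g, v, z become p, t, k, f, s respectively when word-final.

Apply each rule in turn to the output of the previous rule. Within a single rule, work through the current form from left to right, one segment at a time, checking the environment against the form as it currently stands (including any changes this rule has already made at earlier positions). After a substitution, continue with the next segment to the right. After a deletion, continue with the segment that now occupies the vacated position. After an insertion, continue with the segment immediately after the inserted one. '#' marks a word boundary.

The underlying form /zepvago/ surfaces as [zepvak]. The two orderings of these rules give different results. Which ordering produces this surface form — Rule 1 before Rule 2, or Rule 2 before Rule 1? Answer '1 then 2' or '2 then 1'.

1 then 2

Order 1 then 2:
  1 Apocope: [zepvago] → [zepvag]
  2 Word-Final Devoicing: [zepvag] → [zepvak]
  result: [zepvak]
Order 2 then 1:
  2 Word-Final Devoicing: no change — [zepvago]
  1 Apocope: [zepvago] → [zepvag]
  result: [zepvag]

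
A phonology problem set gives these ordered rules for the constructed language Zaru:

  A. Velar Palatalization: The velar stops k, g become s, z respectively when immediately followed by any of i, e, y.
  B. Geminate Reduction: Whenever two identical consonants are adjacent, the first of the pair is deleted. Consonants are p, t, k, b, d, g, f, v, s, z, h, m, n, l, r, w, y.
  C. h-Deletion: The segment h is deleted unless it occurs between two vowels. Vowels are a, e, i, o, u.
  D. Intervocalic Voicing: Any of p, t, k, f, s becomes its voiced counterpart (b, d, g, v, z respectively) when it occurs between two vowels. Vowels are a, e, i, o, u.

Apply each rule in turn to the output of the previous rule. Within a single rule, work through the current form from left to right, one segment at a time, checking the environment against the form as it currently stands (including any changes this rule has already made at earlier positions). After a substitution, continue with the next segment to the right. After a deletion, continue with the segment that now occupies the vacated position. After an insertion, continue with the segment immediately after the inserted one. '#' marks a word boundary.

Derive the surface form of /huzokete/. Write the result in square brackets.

A Velar Palatalization: [huzokete] → [huzosete]
B Geminate Reduction: no change — [huzosete]
C h-Deletion: [huzosete] → [uzosete]
D Intervocalic Voicing: [uzosete] → [uzozede]

[uzozede]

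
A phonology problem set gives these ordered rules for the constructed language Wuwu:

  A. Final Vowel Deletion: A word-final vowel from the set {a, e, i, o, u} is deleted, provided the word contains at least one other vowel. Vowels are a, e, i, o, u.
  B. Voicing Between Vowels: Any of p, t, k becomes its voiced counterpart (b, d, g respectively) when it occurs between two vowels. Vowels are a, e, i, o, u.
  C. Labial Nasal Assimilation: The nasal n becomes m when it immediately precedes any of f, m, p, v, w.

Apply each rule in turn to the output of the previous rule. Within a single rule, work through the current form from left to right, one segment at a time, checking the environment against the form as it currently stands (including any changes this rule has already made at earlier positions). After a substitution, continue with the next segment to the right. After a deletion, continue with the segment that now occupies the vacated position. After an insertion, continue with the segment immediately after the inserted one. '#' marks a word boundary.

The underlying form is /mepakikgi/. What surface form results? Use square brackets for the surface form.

A Final Vowel Deletion: [mepakikgi] → [mepakikg]
B Voicing Between Vowels: [mepakikg] → [mebagikg]
C Labial Nasal Assimilation: no change — [mebagikg]

[mebagikg]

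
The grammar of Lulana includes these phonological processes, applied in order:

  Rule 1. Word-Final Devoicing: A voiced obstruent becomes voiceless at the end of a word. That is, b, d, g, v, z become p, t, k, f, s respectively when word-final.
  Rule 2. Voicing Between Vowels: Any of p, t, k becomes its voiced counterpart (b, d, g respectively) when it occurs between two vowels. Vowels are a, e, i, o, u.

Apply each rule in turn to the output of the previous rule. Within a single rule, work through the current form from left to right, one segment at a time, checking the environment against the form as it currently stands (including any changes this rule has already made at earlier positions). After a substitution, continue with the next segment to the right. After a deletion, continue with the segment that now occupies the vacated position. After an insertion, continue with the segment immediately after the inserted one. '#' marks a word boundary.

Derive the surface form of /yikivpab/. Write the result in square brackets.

Rule 1 Word-Final Devoicing: [yikivpab] → [yikivpap]
Rule 2 Voicing Between Vowels: [yikivpap] → [yigivpap]

[yigivpap]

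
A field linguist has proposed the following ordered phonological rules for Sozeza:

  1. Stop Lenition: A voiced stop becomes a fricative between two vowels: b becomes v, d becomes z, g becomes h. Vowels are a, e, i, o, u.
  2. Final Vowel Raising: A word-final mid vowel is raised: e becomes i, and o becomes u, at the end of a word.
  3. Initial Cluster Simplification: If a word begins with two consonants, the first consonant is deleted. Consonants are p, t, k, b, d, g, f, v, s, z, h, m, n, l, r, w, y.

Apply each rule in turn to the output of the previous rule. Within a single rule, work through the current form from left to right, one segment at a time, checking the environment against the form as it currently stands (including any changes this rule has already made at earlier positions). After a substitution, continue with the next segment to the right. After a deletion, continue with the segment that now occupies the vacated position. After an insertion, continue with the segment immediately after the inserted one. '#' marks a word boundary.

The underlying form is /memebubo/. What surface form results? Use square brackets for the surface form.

[memevuvu]

1 Stop Lenition: [memebubo] → [memevuvo]
2 Final Vowel Raising: [memevuvo] → [memevuvu]
3 Initial Cluster Simplification: no change — [memevuvu]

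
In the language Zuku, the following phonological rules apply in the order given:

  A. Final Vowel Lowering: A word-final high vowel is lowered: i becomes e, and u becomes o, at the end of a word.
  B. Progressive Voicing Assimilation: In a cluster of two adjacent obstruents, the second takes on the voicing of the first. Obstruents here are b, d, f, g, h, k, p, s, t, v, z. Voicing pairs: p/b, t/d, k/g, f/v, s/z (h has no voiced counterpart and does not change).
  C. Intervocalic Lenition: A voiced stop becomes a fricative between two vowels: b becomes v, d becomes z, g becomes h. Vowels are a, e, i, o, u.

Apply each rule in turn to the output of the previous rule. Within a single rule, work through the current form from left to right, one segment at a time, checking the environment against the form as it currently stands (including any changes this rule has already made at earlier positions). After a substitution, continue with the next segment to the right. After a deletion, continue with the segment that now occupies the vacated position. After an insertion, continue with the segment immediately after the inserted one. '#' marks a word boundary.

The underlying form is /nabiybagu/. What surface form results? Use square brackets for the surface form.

A Final Vowel Lowering: [nabiybagu] → [nabiybago]
B Progressive Voicing Assimilation: no change — [nabiybago]
C Intervocalic Lenition: [nabiybago] → [naviybaho]

[naviybaho]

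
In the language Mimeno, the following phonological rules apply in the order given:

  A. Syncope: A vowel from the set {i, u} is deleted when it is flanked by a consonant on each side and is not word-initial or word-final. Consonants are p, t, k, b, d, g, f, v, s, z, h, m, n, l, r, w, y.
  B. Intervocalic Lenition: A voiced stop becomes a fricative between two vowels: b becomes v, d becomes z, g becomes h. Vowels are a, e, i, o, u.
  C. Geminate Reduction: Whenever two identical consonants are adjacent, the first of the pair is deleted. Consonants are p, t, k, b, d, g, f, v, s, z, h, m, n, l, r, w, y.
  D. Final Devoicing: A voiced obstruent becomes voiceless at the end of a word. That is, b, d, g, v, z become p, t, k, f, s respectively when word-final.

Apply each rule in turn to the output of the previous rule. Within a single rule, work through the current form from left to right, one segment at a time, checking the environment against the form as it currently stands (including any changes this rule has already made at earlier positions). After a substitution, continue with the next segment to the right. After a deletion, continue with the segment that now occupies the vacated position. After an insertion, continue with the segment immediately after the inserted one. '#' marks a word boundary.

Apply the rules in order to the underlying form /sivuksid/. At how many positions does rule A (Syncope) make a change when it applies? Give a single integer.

3

A Syncope: [sivuksid] → [svksd]
B Intervocalic Lenition: no change — [svksd]
C Geminate Reduction: no change — [svksd]
D Final Devoicing: [svksd] → [svkst]
Rule A changed 3 position(s).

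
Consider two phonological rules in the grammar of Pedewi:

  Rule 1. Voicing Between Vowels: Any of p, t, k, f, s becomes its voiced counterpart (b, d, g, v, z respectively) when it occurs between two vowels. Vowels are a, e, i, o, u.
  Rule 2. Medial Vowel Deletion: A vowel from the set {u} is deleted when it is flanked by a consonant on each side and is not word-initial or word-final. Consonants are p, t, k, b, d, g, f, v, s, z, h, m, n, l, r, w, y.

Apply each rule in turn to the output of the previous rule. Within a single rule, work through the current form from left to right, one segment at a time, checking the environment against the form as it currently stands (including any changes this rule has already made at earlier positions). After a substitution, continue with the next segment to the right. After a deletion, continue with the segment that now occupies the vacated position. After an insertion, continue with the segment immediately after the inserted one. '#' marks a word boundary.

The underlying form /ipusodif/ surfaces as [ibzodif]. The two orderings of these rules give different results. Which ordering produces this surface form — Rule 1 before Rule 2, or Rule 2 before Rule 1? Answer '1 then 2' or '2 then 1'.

Order 1 then 2:
  1 Voicing Between Vowels: [ipusodif] → [ibuzodif]
  2 Medial Vowel Deletion: [ibuzodif] → [ibzodif]
  result: [ibzodif]
Order 2 then 1:
  2 Medial Vowel Deletion: [ipusodif] → [ipsodif]
  1 Voicing Between Vowels: no change — [ipsodif]
  result: [ipsodif]

1 then 2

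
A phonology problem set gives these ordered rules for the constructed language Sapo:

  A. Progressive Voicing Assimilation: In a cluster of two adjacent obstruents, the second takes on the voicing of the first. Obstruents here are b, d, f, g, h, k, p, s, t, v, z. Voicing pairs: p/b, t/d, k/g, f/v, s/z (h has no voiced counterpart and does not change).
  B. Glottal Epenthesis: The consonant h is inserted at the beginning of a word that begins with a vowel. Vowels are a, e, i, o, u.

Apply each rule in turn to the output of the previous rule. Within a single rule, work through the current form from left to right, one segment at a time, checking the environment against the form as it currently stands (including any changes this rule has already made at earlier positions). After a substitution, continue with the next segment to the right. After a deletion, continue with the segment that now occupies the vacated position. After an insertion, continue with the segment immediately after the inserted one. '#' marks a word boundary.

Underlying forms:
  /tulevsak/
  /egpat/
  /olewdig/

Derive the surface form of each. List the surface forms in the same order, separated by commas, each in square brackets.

[tulevzak], [hegbat], [holewdig]

/tulevsak/:
  A Progressive Voicing Assimilation: [tulevsak] → [tulevzak]
  B Glottal Epenthesis: no change — [tulevzak]
/egpat/:
  A Progressive Voicing Assimilation: [egpat] → [egbat]
  B Glottal Epenthesis: [egbat] → [hegbat]
/olewdig/:
  A Progressive Voicing Assimilation: no change — [olewdig]
  B Glottal Epenthesis: [olewdig] → [holewdig]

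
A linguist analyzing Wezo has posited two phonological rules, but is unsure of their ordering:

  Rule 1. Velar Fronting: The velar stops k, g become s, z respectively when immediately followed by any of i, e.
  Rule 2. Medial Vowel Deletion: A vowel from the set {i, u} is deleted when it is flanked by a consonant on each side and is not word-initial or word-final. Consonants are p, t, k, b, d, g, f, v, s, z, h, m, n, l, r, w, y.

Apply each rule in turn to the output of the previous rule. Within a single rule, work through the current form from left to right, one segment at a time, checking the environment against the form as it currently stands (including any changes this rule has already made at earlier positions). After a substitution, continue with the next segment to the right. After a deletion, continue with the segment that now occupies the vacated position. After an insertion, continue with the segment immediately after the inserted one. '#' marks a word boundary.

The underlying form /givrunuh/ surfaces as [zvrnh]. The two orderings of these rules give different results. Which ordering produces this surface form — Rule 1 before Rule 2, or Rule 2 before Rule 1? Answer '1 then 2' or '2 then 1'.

1 then 2

Order 1 then 2:
  1 Velar Fronting: [givrunuh] → [zivrunuh]
  2 Medial Vowel Deletion: [zivrunuh] → [zvrnh]
  result: [zvrnh]
Order 2 then 1:
  2 Medial Vowel Deletion: [givrunuh] → [gvrnh]
  1 Velar Fronting: no change — [gvrnh]
  result: [gvrnh]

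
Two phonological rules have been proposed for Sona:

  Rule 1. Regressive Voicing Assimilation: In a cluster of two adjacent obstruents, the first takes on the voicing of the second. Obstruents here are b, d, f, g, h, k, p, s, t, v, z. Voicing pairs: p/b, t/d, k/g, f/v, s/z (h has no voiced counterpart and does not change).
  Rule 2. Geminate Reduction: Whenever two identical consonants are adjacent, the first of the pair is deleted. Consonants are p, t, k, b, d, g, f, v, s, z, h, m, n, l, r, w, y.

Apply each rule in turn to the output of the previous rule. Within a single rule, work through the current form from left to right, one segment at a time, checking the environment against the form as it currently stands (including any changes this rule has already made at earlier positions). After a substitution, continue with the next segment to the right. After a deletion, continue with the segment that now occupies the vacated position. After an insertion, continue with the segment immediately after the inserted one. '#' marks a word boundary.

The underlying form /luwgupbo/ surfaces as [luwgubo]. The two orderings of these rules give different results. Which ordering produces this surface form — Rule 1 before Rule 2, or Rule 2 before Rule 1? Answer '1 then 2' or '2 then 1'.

Order 1 then 2:
  1 Regressive Voicing Assimilation: [luwgupbo] → [luwgubbo]
  2 Geminate Reduction: [luwgubbo] → [luwgubo]
  result: [luwgubo]
Order 2 then 1:
  2 Geminate Reduction: no change — [luwgupbo]
  1 Regressive Voicing Assimilation: [luwgupbo] → [luwgubbo]
  result: [luwgubbo]

1 then 2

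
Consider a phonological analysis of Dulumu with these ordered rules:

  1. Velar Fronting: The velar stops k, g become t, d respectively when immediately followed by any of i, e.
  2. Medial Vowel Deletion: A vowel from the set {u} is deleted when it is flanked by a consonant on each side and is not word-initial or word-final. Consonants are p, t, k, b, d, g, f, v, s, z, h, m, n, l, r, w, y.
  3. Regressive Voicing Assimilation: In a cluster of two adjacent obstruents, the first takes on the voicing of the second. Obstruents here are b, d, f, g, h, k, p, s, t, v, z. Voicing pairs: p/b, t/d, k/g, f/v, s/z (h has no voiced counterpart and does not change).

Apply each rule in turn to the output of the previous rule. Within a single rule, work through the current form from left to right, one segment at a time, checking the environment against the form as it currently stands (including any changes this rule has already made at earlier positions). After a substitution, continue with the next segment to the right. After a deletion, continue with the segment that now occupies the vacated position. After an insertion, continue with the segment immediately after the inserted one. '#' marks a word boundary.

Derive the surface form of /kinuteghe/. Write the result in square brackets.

[tintekhe]

1 Velar Fronting: [kinuteghe] → [tinuteghe]
2 Medial Vowel Deletion: [tinuteghe] → [tinteghe]
3 Regressive Voicing Assimilation: [tinteghe] → [tintekhe]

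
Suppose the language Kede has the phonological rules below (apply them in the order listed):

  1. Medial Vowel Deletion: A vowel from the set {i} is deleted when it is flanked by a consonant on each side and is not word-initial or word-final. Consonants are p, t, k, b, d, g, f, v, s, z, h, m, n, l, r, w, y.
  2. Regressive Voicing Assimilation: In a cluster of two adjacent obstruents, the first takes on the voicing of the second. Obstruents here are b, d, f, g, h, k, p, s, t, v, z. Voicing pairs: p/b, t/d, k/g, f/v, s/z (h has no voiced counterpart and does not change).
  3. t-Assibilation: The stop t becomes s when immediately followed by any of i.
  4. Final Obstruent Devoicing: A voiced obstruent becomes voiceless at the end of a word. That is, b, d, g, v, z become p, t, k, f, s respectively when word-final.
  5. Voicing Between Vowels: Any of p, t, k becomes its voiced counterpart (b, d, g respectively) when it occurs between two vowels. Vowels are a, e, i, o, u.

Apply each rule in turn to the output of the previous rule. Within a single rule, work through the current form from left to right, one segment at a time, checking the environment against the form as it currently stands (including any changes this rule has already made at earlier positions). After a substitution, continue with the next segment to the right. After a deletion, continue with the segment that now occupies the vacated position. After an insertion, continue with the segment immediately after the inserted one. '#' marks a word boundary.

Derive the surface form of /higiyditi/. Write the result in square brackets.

1 Medial Vowel Deletion: [higiyditi] → [hgydti]
2 Regressive Voicing Assimilation: [hgydti] → [hgytti]
3 t-Assibilation: [hgytti] → [hgytsi]
4 Final Obstruent Devoicing: no change — [hgytsi]
5 Voicing Between Vowels: no change — [hgytsi]

[hgytsi]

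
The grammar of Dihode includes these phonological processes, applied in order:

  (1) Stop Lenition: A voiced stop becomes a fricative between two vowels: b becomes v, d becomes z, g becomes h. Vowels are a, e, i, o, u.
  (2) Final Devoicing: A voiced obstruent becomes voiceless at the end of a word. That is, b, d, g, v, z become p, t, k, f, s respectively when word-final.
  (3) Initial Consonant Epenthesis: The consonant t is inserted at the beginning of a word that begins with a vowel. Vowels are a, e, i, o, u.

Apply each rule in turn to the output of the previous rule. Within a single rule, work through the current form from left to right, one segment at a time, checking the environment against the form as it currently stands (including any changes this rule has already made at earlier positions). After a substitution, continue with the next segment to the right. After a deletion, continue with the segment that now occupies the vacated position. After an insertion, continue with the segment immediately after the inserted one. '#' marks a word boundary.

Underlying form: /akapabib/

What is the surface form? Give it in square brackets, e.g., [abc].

(1) Stop Lenition: [akapabib] → [akapavib]
(2) Final Devoicing: [akapavib] → [akapavip]
(3) Initial Consonant Epenthesis: [akapavip] → [takapavip]

[takapavip]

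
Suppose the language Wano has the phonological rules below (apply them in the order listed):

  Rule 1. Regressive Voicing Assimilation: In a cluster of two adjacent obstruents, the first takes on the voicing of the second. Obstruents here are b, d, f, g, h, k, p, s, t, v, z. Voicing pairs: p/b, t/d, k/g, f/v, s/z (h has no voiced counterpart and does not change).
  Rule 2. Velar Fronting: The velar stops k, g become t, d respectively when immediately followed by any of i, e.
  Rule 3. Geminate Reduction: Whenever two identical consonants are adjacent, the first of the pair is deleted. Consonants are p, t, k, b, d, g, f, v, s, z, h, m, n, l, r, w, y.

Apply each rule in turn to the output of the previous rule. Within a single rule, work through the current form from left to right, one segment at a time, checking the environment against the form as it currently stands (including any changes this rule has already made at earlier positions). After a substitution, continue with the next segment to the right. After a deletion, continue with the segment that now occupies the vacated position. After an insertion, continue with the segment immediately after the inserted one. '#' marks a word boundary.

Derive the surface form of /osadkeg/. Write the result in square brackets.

Rule 1 Regressive Voicing Assimilation: [osadkeg] → [osatkeg]
Rule 2 Velar Fronting: [osatkeg] → [osatteg]
Rule 3 Geminate Reduction: [osatteg] → [osateg]

[osateg]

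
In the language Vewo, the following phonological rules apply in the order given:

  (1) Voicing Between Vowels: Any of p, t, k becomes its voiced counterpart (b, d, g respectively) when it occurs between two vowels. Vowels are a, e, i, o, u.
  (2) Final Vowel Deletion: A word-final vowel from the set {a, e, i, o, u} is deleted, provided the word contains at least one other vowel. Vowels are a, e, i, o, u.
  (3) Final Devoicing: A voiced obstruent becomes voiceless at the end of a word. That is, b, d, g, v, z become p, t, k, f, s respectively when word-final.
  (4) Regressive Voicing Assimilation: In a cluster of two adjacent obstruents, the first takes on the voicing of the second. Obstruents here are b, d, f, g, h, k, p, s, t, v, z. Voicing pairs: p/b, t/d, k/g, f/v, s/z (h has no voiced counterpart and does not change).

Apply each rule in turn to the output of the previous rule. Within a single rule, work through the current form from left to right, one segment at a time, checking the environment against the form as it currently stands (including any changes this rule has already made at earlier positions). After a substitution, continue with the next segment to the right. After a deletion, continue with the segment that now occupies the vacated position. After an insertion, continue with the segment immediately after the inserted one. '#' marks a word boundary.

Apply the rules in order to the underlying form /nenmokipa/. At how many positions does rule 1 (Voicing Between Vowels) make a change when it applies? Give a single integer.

(1) Voicing Between Vowels: [nenmokipa] → [nenmogiba]
(2) Final Vowel Deletion: [nenmogiba] → [nenmogib]
(3) Final Devoicing: [nenmogib] → [nenmogip]
(4) Regressive Voicing Assimilation: no change — [nenmogip]
Rule 1 changed 2 position(s).

2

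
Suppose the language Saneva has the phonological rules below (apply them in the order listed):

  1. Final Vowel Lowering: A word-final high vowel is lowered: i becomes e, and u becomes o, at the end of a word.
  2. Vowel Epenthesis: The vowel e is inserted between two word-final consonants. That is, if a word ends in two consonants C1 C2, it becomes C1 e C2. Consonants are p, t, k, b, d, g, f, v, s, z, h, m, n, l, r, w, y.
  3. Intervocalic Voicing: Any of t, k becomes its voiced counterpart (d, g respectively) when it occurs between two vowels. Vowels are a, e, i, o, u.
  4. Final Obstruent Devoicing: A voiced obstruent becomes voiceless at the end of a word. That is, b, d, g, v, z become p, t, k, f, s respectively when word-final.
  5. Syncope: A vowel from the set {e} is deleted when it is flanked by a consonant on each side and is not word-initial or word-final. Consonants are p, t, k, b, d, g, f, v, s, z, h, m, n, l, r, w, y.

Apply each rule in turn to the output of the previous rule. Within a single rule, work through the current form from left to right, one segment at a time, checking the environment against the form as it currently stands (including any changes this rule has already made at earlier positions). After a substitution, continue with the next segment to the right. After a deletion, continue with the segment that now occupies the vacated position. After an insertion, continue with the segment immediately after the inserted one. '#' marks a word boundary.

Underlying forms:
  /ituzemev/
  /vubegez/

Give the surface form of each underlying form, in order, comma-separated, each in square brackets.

/ituzemev/:
  1 Final Vowel Lowering: no change — [ituzemev]
  2 Vowel Epenthesis: no change — [ituzemev]
  3 Intervocalic Voicing: [ituzemev] → [iduzemev]
  4 Final Obstruent Devoicing: [iduzemev] → [iduzemef]
  5 Syncope: [iduzemef] → [iduzmf]
/vubegez/:
  1 Final Vowel Lowering: no change — [vubegez]
  2 Vowel Epenthesis: no change — [vubegez]
  3 Intervocalic Voicing: no change — [vubegez]
  4 Final Obstruent Devoicing: [vubegez] → [vubeges]
  5 Syncope: [vubeges] → [vubgs]

[iduzmf], [vubgs]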